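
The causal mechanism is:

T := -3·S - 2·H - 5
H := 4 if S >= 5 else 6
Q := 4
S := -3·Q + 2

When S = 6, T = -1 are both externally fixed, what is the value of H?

4

The joint intervention fixes S = 6, T = -1, removing each variable's own equation.
H = 4 if S >= 5 else 6  [with S=6]  = 4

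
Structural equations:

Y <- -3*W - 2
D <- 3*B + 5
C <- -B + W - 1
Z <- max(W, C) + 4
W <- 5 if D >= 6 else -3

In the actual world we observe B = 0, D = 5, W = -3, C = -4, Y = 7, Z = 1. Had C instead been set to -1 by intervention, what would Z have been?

3

Under do(C=-1), the mechanism C <- -B + W - 1 is discarded; C is fixed at -1.
D = 3*B + 5  [with B=0]  = 5
W = 5 if D >= 6 else -3  [with D=5]  = -3
Z = max(W, C) + 4  [with W=-3, C=-1]  = 3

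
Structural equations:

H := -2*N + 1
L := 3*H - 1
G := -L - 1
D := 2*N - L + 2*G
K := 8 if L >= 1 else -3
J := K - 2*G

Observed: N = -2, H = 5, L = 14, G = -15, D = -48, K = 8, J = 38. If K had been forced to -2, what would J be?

28

Intervening sets K = -2 and removes its equation (K := 8 if L >= 1 else -3).
H = -2*N + 1  [with N=-2]  = 5
L = 3*H - 1  [with H=5]  = 14
G = -L - 1  [with L=14]  = -15
J = K - 2*G  [with K=-2, G=-15]  = 28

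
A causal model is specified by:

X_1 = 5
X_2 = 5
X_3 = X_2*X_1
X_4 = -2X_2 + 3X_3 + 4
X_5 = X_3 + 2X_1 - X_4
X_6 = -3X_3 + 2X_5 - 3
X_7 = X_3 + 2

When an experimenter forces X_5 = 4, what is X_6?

The intervention breaks the incoming arrows to X_5: X_5 = X_3 + 2X_1 - X_4 no longer applies, and X_5 = 4.
X_3 = X_2*X_1  [with X_2=5, X_1=5]  = 25
X_6 = -3X_3 + 2X_5 - 3  [with X_3=25, X_5=4]  = -70

-70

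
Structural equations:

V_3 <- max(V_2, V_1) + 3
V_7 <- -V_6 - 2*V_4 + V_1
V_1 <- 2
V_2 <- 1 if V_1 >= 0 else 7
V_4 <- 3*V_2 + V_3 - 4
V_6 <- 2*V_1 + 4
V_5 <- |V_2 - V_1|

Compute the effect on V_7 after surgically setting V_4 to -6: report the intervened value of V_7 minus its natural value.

20

The intervention breaks the incoming arrows to V_4: V_4 <- 3*V_2 + V_3 - 4 no longer applies, and V_4 = -6.
V_6 = 2*V_1 + 4  [with V_1=2]  = 8
V_7 = -V_6 - 2*V_4 + V_1  [with V_6=8, V_4=-6, V_1=2]  = 6
Without intervention: V_2 = 1 if V_1 >= 0 else 7  [with V_1=2]  = 1; V_3 = max(V_2, V_1) + 3  [with V_2=1, V_1=2]  = 5; V_4 = 3*V_2 + V_3 - 4  [with V_2=1, V_3=5]  = 4; V_6 = 2*V_1 + 4  [with V_1=2]  = 8; V_7 = -V_6 - 2*V_4 + V_1  [with V_6=8, V_4=4, V_1=2]  = -14.
Change = 6 − (-14) = 20.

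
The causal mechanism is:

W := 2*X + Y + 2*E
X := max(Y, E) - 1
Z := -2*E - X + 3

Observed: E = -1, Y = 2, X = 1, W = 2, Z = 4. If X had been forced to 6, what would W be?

The intervention breaks the incoming arrows to X: X := max(Y, E) - 1 no longer applies, and X = 6.
W = 2*X + Y + 2*E  [with X=6, Y=2, E=-1]  = 12

12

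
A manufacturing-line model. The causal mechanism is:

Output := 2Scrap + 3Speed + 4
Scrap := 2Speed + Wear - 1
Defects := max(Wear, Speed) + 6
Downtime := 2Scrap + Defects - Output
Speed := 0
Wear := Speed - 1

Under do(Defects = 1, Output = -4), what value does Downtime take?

Setting Defects = 1, Output = -4 by intervention discards those variables' equations.
Wear = Speed - 1  [with Speed=0]  = -1
Scrap = 2Speed + Wear - 1  [with Speed=0, Wear=-1]  = -2
Downtime = 2Scrap + Defects - Output  [with Scrap=-2, Defects=1, Output=-4]  = 1

1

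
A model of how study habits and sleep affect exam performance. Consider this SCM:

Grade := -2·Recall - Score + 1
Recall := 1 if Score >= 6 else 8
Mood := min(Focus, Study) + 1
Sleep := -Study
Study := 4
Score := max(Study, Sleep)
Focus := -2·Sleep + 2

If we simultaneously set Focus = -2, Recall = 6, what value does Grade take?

-15

Under do(Focus = -2, Recall = 6), each intervened variable's structural equation is replaced by its fixed value.
Sleep = -Study  [with Study=4]  = -4
Score = max(Study, Sleep)  [with Study=4, Sleep=-4]  = 4
Grade = -2·Recall - Score + 1  [with Recall=6, Score=4]  = -15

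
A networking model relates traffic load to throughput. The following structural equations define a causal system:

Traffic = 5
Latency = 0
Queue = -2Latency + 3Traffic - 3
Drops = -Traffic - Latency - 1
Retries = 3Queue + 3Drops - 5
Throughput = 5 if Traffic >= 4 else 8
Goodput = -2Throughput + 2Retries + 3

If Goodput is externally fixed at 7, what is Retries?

The intervention breaks the incoming arrows to Goodput: Goodput = -2Throughput + 2Retries + 3 no longer applies, and Goodput = 7.
Retries is not downstream of the intervention, so its value is determined by the original equations.
Queue = -2Latency + 3Traffic - 3  [with Latency=0, Traffic=5]  = 12
Drops = -Traffic - Latency - 1  [with Traffic=5, Latency=0]  = -6
Retries = 3Queue + 3Drops - 5  [with Queue=12, Drops=-6]  = 13

13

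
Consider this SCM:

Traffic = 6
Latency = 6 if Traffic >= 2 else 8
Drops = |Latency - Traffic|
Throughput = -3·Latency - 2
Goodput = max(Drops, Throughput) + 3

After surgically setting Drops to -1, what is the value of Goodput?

2

do(Drops=-1) replaces the equation Drops = |Latency - Traffic| with the constant Drops = -1.
Latency = 6 if Traffic >= 2 else 8  [with Traffic=6]  = 6
Throughput = -3·Latency - 2  [with Latency=6]  = -20
Goodput = max(Drops, Throughput) + 3  [with Drops=-1, Throughput=-20]  = 2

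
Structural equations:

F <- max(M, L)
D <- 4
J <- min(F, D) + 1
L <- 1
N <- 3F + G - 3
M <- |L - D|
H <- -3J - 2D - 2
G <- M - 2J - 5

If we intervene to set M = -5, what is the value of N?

The intervention breaks the incoming arrows to M: M <- |L - D| no longer applies, and M = -5.
F = max(M, L)  [with M=-5, L=1]  = 1
J = min(F, D) + 1  [with F=1, D=4]  = 2
G = M - 2J - 5  [with M=-5, J=2]  = -14
N = 3F + G - 3  [with F=1, G=-14]  = -14

-14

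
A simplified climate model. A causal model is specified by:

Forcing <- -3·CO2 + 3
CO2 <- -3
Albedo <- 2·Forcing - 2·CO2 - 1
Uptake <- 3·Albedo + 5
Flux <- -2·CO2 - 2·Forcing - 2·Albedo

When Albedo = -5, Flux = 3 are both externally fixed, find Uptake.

-10

Setting Albedo = -5, Flux = 3 by intervention discards those variables' equations.
Uptake = 3·Albedo + 5  [with Albedo=-5]  = -10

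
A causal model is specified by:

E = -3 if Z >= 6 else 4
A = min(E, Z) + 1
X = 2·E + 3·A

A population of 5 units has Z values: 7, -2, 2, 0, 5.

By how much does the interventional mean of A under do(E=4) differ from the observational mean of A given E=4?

0.6

Every unit gets E=4 under the intervention. A values become 5, -1, 3, 1, 5; E[A|do(E=4)] = 2.6.
Conditioning on E=4 selects the 4 unit(s) with Z ∈ {-2, 2, 0, 5}. Their A values: -1, 3, 1, 5. Mean = 2.
Difference = 2.6 − 2 = 0.6.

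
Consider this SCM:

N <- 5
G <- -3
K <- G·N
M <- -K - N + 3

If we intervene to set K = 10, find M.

The intervention breaks the incoming arrows to K: K <- G·N no longer applies, and K = 10.
M = -K - N + 3  [with K=10, N=5]  = -12

-12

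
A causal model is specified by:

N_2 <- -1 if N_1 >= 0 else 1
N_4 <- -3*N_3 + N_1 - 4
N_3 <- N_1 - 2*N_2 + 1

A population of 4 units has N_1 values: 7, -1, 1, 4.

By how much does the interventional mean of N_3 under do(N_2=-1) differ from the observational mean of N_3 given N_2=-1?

Under do(N_2=-1), N_2's equation is replaced by N_2=-1 for every unit. Per-unit N_3: 10, 2, 4, 7. Mean = 5.75.
Conditioning on N_2=-1 selects the 3 unit(s) with N_1 ∈ {7, 1, 4}. Their N_3 values: 10, 4, 7. Mean = 7.
Difference = 5.75 − 7 = -1.25.

-1.25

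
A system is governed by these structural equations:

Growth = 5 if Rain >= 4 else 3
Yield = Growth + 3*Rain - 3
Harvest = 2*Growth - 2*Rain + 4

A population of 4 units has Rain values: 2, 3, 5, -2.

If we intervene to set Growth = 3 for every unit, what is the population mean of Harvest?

6

Under do(Growth=3), Growth's equation is replaced by Growth=3 for every unit. Per-unit Harvest: 6, 4, 0, 14. Mean = 6.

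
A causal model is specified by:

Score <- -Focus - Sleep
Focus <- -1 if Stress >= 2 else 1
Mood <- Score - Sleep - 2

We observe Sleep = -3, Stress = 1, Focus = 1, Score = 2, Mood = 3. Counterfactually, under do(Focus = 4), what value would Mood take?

do(Focus=4) replaces the equation Focus <- -1 if Stress >= 2 else 1 with the constant Focus = 4.
Score = -Focus - Sleep  [with Focus=4, Sleep=-3]  = -1
Mood = Score - Sleep - 2  [with Score=-1, Sleep=-3]  = 0

0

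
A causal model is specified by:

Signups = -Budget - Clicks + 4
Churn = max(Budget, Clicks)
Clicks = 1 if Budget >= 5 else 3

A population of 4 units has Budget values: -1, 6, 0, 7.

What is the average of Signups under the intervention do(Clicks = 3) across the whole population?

-2

Every unit gets Clicks=3 under the intervention. Signups values become 2, -5, 1, -6; E[Signups|do(Clicks=3)] = -2.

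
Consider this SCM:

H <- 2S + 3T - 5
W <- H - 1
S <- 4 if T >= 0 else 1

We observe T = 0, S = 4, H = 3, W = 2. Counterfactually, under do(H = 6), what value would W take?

The intervention breaks the incoming arrows to H: H <- 2S + 3T - 5 no longer applies, and H = 6.
W = H - 1  [with H=6]  = 5

5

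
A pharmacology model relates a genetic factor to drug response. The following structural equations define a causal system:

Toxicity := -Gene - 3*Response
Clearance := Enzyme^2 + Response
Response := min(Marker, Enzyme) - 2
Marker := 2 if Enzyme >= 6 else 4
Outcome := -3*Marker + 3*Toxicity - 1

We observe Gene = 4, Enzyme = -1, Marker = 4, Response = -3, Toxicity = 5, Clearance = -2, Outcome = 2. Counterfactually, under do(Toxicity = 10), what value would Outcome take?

17

Under do(Toxicity=10), the mechanism Toxicity := -Gene - 3*Response is discarded; Toxicity is fixed at 10.
Marker = 2 if Enzyme >= 6 else 4  [with Enzyme=-1]  = 4
Outcome = -3*Marker + 3*Toxicity - 1  [with Marker=4, Toxicity=10]  = 17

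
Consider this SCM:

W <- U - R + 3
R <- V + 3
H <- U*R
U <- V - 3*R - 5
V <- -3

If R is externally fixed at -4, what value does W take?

do(R=-4) replaces the equation R <- V + 3 with the constant R = -4.
U = V - 3*R - 5  [with V=-3, R=-4]  = 4
W = U - R + 3  [with U=4, R=-4]  = 11

11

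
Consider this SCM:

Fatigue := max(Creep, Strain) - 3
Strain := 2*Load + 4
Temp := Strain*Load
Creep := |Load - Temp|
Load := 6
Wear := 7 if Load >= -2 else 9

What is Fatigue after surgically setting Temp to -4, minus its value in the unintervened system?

The intervention breaks the incoming arrows to Temp: Temp := Strain*Load no longer applies, and Temp = -4.
Strain = 2*Load + 4  [with Load=6]  = 16
Creep = |Load - Temp|  [with Load=6, Temp=-4]  = 10
Fatigue = max(Creep, Strain) - 3  [with Creep=10, Strain=16]  = 13
Without intervention: Strain = 2*Load + 4  [with Load=6]  = 16; Temp = Strain*Load  [with Strain=16, Load=6]  = 96; Creep = |Load - Temp|  [with Load=6, Temp=96]  = 90; Fatigue = max(Creep, Strain) - 3  [with Creep=90, Strain=16]  = 87.
Change = 13 − 87 = -74.

-74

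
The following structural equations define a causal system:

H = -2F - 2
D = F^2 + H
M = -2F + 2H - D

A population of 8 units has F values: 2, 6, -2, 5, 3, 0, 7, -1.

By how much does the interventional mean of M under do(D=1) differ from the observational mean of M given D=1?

do(D=1) breaks D's dependence on F. With D=1 fixed, M across the units is -17, -41, 7, -35, -23, -5, -47, 1, mean -20.
E[M|D=1] averages over only the 2 units with D=1 (F = 3, -1): M = -23, 1, mean -11.
Difference = -20 − (-11) = -9.

-9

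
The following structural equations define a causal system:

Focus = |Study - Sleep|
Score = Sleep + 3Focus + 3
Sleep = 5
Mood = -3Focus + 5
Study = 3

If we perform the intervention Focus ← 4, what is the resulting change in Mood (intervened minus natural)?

do(Focus=4) replaces the equation Focus = |Study - Sleep| with the constant Focus = 4.
Mood = -3Focus + 5  [with Focus=4]  = -7
Without intervention: Focus = |Study - Sleep|  [with Study=3, Sleep=5]  = 2; Mood = -3Focus + 5  [with Focus=2]  = -1.
Change = -7 − (-1) = -6.

-6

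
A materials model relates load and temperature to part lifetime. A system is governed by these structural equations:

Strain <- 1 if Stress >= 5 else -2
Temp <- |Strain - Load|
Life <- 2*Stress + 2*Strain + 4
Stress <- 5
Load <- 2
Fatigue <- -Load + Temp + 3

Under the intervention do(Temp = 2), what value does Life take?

Under do(Temp=2), the mechanism Temp <- |Strain - Load| is discarded; Temp is fixed at 2.
Since Life is not a descendant of the intervened variable, it is unaffected.
Strain = 1 if Stress >= 5 else -2  [with Stress=5]  = 1
Life = 2*Stress + 2*Strain + 4  [with Stress=5, Strain=1]  = 16

16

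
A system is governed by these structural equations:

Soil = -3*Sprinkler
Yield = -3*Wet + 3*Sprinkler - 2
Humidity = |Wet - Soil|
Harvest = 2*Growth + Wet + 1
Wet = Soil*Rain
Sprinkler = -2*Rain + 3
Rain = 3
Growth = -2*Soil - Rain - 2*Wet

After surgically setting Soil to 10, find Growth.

-83

do(Soil=10) replaces the equation Soil = -3*Sprinkler with the constant Soil = 10.
Wet = Soil*Rain  [with Soil=10, Rain=3]  = 30
Growth = -2*Soil - Rain - 2*Wet  [with Soil=10, Rain=3, Wet=30]  = -83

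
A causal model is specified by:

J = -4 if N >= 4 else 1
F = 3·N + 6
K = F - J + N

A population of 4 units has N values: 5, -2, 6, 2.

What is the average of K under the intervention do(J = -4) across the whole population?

Every unit gets J=-4 under the intervention. K values become 30, 2, 34, 18; E[K|do(J=-4)] = 21.

21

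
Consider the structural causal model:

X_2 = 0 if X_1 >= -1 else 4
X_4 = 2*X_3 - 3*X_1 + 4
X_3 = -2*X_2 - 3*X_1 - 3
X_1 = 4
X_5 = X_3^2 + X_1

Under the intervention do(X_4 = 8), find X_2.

The intervention breaks the incoming arrows to X_4: X_4 = 2*X_3 - 3*X_1 + 4 no longer applies, and X_4 = 8.
Since X_2 is not a descendant of the intervened variable, it is unaffected.
X_2 = 0 if X_1 >= -1 else 4  [with X_1=4]  = 0

0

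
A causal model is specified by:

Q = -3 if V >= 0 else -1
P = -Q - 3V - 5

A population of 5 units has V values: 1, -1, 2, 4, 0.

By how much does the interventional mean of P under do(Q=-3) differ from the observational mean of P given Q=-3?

The intervention sets Q=-3 in all 5 units regardless of V. Recomputing P per unit gives -5, 1, -8, -14, -2; average -5.6.
Conditioning on Q=-3 selects the 4 unit(s) with V ∈ {1, 2, 4, 0}. Their P values: -5, -8, -14, -2. Mean = -7.25.
Difference = -5.6 − (-7.25) = 1.65.

1.65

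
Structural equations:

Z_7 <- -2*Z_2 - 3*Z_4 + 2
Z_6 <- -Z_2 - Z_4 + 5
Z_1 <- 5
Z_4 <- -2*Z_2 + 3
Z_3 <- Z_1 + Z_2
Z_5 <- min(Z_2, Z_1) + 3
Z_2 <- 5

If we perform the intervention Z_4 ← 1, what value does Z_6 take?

Under do(Z_4=1), the mechanism Z_4 <- -2*Z_2 + 3 is discarded; Z_4 is fixed at 1.
Z_6 = -Z_2 - Z_4 + 5  [with Z_2=5, Z_4=1]  = -1

-1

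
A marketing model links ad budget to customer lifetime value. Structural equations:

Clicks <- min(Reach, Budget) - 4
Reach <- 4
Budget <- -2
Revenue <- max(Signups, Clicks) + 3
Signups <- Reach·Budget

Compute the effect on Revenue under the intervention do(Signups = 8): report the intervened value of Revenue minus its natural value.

14

Intervening sets Signups = 8 and removes its equation (Signups <- Reach·Budget).
Clicks = min(Reach, Budget) - 4  [with Reach=4, Budget=-2]  = -6
Revenue = max(Signups, Clicks) + 3  [with Signups=8, Clicks=-6]  = 11
Without intervention: Clicks = min(Reach, Budget) - 4  [with Reach=4, Budget=-2]  = -6; Signups = Reach·Budget  [with Reach=4, Budget=-2]  = -8; Revenue = max(Signups, Clicks) + 3  [with Signups=-8, Clicks=-6]  = -3.
Change = 11 − (-3) = 14.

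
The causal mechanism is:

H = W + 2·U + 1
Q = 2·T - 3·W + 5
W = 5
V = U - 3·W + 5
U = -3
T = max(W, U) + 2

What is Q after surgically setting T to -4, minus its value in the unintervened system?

The intervention breaks the incoming arrows to T: T = max(W, U) + 2 no longer applies, and T = -4.
Q = 2·T - 3·W + 5  [with T=-4, W=5]  = -18
Without intervention: T = max(W, U) + 2  [with W=5, U=-3]  = 7; Q = 2·T - 3·W + 5  [with T=7, W=5]  = 4.
Change = -18 − 4 = -22.

-22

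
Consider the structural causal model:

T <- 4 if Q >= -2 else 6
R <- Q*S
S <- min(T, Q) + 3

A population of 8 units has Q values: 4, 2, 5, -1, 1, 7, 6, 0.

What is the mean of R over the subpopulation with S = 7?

E[R|S=7] averages over only the 4 units with S=7 (Q = 4, 5, 7, 6): R = 28, 35, 49, 42, mean 38.5.

38.5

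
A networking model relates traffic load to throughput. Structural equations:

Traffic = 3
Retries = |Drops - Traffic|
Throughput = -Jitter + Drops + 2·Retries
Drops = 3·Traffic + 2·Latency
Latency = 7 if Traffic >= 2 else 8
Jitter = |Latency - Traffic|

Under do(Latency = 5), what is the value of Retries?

Under do(Latency=5), the mechanism Latency = 7 if Traffic >= 2 else 8 is discarded; Latency is fixed at 5.
Drops = 3·Traffic + 2·Latency  [with Traffic=3, Latency=5]  = 19
Retries = |Drops - Traffic|  [with Drops=19, Traffic=3]  = 16

16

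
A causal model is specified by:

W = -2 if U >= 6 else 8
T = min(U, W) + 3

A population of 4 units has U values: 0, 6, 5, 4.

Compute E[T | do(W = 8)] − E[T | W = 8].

0.75

The intervention sets W=8 in all 4 units regardless of U. Recomputing T per unit gives 3, 9, 8, 7; average 6.75.
E[T|W=8] averages over only the 3 units with W=8 (U = 0, 5, 4): T = 3, 8, 7, mean 6.
Difference = 6.75 − 6 = 0.75.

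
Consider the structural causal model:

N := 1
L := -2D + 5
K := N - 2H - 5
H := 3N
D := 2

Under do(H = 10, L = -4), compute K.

-24

The joint intervention fixes H = 10, L = -4, removing each variable's own equation.
K = N - 2H - 5  [with N=1, H=10]  = -24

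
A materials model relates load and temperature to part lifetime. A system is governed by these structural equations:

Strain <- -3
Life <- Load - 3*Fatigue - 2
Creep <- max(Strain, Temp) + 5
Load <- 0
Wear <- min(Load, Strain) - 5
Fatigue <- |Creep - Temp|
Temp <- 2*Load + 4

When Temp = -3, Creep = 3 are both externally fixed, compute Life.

Under do(Temp = -3, Creep = 3), each intervened variable's structural equation is replaced by its fixed value.
Fatigue = |Creep - Temp|  [with Creep=3, Temp=-3]  = 6
Life = Load - 3*Fatigue - 2  [with Load=0, Fatigue=6]  = -20

-20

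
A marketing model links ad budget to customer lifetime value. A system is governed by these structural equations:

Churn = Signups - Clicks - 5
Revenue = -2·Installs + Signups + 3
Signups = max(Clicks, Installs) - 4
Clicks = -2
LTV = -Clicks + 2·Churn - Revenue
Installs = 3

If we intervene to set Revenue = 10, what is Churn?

The intervention breaks the incoming arrows to Revenue: Revenue = -2·Installs + Signups + 3 no longer applies, and Revenue = 10.
Since Churn is not a descendant of the intervened variable, it is unaffected.
Signups = max(Clicks, Installs) - 4  [with Clicks=-2, Installs=3]  = -1
Churn = Signups - Clicks - 5  [with Signups=-1, Clicks=-2]  = -4

-4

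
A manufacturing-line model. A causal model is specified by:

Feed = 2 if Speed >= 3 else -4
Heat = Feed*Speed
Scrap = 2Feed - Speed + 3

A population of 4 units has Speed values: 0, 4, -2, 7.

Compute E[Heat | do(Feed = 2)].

4.5

do(Feed=2) breaks Feed's dependence on Speed. With Feed=2 fixed, Heat across the units is 0, 8, -4, 14, mean 4.5.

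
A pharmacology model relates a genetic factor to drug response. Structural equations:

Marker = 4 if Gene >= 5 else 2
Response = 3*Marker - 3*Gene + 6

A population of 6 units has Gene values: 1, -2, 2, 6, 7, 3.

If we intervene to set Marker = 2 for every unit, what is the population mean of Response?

3.5

Every unit gets Marker=2 under the intervention. Response values become 9, 18, 6, -6, -9, 3; E[Response|do(Marker=2)] = 3.5.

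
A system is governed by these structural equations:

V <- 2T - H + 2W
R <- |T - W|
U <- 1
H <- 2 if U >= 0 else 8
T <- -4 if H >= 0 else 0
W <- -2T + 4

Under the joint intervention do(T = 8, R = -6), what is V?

The joint intervention fixes T = 8, R = -6, removing each variable's own equation.
H = 2 if U >= 0 else 8  [with U=1]  = 2
W = -2T + 4  [with T=8]  = -12
V = 2T - H + 2W  [with T=8, H=2, W=-12]  = -10

-10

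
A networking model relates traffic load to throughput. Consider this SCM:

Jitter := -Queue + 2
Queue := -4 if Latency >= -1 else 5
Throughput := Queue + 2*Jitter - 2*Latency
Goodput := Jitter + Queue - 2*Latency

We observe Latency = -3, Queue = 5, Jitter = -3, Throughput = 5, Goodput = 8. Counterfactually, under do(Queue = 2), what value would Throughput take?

Under do(Queue=2), the mechanism Queue := -4 if Latency >= -1 else 5 is discarded; Queue is fixed at 2.
Jitter = -Queue + 2  [with Queue=2]  = 0
Throughput = Queue + 2*Jitter - 2*Latency  [with Queue=2, Jitter=0, Latency=-3]  = 8

8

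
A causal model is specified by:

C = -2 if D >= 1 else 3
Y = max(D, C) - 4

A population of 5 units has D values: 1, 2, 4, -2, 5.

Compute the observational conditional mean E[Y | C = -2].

-1

E[Y|C=-2] averages over only the 4 units with C=-2 (D = 1, 2, 4, 5): Y = -3, -2, 0, 1, mean -1.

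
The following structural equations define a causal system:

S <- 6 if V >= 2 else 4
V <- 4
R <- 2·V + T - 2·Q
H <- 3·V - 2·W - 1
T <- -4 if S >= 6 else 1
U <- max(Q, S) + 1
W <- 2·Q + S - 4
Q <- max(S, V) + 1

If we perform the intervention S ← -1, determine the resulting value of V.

4

Under do(S=-1), the mechanism S <- 6 if V >= 2 else 4 is discarded; S is fixed at -1.
V is not downstream of the intervention, so its value is determined by the original equations.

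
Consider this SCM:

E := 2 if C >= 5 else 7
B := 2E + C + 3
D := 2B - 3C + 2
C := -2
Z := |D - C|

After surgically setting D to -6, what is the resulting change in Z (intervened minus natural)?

Intervening sets D = -6 and removes its equation (D := 2B - 3C + 2).
Z = |D - C|  [with D=-6, C=-2]  = 4
Without intervention: E = 2 if C >= 5 else 7  [with C=-2]  = 7; B = 2E + C + 3  [with E=7, C=-2]  = 15; D = 2B - 3C + 2  [with B=15, C=-2]  = 38; Z = |D - C|  [with D=38, C=-2]  = 40.
Change = 4 − 40 = -36.

-36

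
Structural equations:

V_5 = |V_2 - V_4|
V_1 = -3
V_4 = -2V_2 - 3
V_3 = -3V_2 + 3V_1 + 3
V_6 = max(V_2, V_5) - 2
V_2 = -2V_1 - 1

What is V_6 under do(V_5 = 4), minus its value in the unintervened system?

-13

The intervention breaks the incoming arrows to V_5: V_5 = |V_2 - V_4| no longer applies, and V_5 = 4.
V_2 = -2V_1 - 1  [with V_1=-3]  = 5
V_6 = max(V_2, V_5) - 2  [with V_2=5, V_5=4]  = 3
Without intervention: V_2 = -2V_1 - 1  [with V_1=-3]  = 5; V_4 = -2V_2 - 3  [with V_2=5]  = -13; V_5 = |V_2 - V_4|  [with V_2=5, V_4=-13]  = 18; V_6 = max(V_2, V_5) - 2  [with V_2=5, V_5=18]  = 16.
Change = 3 − 16 = -13.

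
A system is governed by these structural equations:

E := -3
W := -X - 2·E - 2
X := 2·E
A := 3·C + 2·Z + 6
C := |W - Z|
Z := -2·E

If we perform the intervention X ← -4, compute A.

24

Under do(X=-4), the mechanism X := 2·E is discarded; X is fixed at -4.
W = -X - 2·E - 2  [with X=-4, E=-3]  = 8
Z = -2·E  [with E=-3]  = 6
C = |W - Z|  [with W=8, Z=6]  = 2
A = 3·C + 2·Z + 6  [with C=2, Z=6]  = 24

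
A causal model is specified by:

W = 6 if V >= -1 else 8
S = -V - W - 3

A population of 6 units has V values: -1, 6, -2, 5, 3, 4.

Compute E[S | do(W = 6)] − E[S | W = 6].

do(W=6) breaks W's dependence on V. With W=6 fixed, S across the units is -8, -15, -7, -14, -12, -13, mean -11.5.
Conditioning on W=6 selects the 5 unit(s) with V ∈ {-1, 6, 5, 3, 4}. Their S values: -8, -15, -14, -12, -13. Mean = -12.4.
Difference = -11.5 − (-12.4) = 0.9.

0.9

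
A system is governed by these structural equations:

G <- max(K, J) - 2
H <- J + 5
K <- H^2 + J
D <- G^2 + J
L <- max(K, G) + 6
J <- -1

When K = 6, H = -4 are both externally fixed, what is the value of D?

15

Setting K = 6, H = -4 by intervention discards those variables' equations.
G = max(K, J) - 2  [with K=6, J=-1]  = 4
D = G^2 + J  [with G=4, J=-1]  = 15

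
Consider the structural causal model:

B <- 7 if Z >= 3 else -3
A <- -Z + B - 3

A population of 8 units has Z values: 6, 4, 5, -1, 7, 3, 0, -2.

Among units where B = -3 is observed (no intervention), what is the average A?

-5

E[A|B=-3] averages over only the 3 units with B=-3 (Z = -1, 0, -2): A = -5, -6, -4, mean -5.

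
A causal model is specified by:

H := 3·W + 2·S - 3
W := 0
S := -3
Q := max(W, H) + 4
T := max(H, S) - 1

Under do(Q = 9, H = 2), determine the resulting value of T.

Under do(Q = 9, H = 2), each intervened variable's structural equation is replaced by its fixed value.
T = max(H, S) - 1  [with H=2, S=-3]  = 1

1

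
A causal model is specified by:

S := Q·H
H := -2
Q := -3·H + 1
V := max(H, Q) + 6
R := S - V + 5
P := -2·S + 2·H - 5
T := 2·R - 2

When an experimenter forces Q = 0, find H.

-2

Under do(Q=0), the mechanism Q := -3·H + 1 is discarded; Q is fixed at 0.
H is not downstream of the intervention, so its value is determined by the original equations.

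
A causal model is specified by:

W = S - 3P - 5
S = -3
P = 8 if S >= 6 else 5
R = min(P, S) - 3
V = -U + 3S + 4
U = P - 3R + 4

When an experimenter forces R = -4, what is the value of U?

21

do(R=-4) replaces the equation R = min(P, S) - 3 with the constant R = -4.
P = 8 if S >= 6 else 5  [with S=-3]  = 5
U = P - 3R + 4  [with P=5, R=-4]  = 21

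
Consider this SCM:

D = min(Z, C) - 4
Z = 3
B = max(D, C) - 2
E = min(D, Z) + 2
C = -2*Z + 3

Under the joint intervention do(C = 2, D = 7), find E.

Under do(C = 2, D = 7), each intervened variable's structural equation is replaced by its fixed value.
E = min(D, Z) + 2  [with D=7, Z=3]  = 5

5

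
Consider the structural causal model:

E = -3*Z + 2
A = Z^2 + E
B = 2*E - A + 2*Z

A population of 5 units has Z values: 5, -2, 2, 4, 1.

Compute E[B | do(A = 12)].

-16

Every unit gets A=12 under the intervention. B values become -28, 0, -16, -24, -12; E[B|do(A=12)] = -16.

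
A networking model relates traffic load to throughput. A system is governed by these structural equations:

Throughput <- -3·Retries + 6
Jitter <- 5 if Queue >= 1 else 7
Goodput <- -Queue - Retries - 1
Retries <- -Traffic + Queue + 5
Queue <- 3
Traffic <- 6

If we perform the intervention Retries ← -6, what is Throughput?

do(Retries=-6) replaces the equation Retries <- -Traffic + Queue + 5 with the constant Retries = -6.
Throughput = -3·Retries + 6  [with Retries=-6]  = 24

24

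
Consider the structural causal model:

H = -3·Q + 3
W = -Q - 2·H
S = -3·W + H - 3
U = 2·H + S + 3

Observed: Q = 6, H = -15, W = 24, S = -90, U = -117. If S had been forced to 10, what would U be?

Intervening sets S = 10 and removes its equation (S = -3·W + H - 3).
H = -3·Q + 3  [with Q=6]  = -15
U = 2·H + S + 3  [with H=-15, S=10]  = -17

-17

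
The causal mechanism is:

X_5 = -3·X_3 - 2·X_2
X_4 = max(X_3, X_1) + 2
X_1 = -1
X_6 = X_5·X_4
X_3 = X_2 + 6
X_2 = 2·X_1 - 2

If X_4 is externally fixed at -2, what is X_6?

Under do(X_4=-2), the mechanism X_4 = max(X_3, X_1) + 2 is discarded; X_4 is fixed at -2.
X_2 = 2·X_1 - 2  [with X_1=-1]  = -4
X_3 = X_2 + 6  [with X_2=-4]  = 2
X_5 = -3·X_3 - 2·X_2  [with X_3=2, X_2=-4]  = 2
X_6 = X_5·X_4  [with X_5=2, X_4=-2]  = -4

-4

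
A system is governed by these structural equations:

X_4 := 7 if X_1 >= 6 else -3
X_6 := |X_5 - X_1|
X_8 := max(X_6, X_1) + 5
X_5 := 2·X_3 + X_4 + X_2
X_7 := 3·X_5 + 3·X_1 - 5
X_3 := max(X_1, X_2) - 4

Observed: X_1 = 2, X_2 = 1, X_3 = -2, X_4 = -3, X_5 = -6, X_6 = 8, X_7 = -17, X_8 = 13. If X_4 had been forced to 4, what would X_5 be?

1

Intervening sets X_4 = 4 and removes its equation (X_4 := 7 if X_1 >= 6 else -3).
X_3 = max(X_1, X_2) - 4  [with X_1=2, X_2=1]  = -2
X_5 = 2·X_3 + X_4 + X_2  [with X_3=-2, X_4=4, X_2=1]  = 1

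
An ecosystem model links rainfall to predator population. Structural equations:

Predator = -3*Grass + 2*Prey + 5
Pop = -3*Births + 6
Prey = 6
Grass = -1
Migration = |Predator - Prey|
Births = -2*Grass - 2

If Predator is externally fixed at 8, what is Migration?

do(Predator=8) replaces the equation Predator = -3*Grass + 2*Prey + 5 with the constant Predator = 8.
Migration = |Predator - Prey|  [with Predator=8, Prey=6]  = 2

2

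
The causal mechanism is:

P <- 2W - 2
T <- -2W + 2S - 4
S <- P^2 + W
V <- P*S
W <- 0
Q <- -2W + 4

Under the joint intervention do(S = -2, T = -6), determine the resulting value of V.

4

Setting S = -2, T = -6 by intervention discards those variables' equations.
P = 2W - 2  [with W=0]  = -2
V = P*S  [with P=-2, S=-2]  = 4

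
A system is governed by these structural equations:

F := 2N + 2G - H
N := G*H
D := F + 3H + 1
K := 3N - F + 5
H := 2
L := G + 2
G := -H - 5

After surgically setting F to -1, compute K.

-36

Under do(F=-1), the mechanism F := 2N + 2G - H is discarded; F is fixed at -1.
G = -H - 5  [with H=2]  = -7
N = G*H  [with G=-7, H=2]  = -14
K = 3N - F + 5  [with N=-14, F=-1]  = -36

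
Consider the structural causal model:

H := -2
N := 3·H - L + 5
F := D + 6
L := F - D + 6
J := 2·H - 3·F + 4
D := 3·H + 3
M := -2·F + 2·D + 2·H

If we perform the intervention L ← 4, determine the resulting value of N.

The intervention breaks the incoming arrows to L: L := F - D + 6 no longer applies, and L = 4.
N = 3·H - L + 5  [with H=-2, L=4]  = -5

-5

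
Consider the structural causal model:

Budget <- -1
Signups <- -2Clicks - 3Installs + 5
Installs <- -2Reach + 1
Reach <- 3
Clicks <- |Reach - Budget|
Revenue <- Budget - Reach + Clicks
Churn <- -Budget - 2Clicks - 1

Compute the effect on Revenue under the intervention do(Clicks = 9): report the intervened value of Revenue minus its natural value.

The intervention breaks the incoming arrows to Clicks: Clicks <- |Reach - Budget| no longer applies, and Clicks = 9.
Revenue = Budget - Reach + Clicks  [with Budget=-1, Reach=3, Clicks=9]  = 5
Without intervention: Clicks = |Reach - Budget|  [with Reach=3, Budget=-1]  = 4; Revenue = Budget - Reach + Clicks  [with Budget=-1, Reach=3, Clicks=4]  = 0.
Change = 5 − 0 = 5.

5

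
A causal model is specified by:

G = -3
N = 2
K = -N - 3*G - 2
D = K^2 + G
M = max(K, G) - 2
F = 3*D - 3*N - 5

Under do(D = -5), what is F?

-26

Under do(D=-5), the mechanism D = K^2 + G is discarded; D is fixed at -5.
F = 3*D - 3*N - 5  [with D=-5, N=2]  = -26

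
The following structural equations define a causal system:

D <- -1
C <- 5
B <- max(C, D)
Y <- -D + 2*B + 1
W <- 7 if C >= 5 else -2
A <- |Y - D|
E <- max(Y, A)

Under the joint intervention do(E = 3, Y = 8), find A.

Setting E = 3, Y = 8 by intervention discards those variables' equations.
A = |Y - D|  [with Y=8, D=-1]  = 9

9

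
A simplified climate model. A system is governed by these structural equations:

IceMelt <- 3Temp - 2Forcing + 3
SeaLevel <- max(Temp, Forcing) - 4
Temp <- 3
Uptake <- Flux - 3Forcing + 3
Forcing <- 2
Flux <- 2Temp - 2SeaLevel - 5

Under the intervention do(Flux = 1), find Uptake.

-2

The intervention breaks the incoming arrows to Flux: Flux <- 2Temp - 2SeaLevel - 5 no longer applies, and Flux = 1.
Uptake = Flux - 3Forcing + 3  [with Flux=1, Forcing=2]  = -2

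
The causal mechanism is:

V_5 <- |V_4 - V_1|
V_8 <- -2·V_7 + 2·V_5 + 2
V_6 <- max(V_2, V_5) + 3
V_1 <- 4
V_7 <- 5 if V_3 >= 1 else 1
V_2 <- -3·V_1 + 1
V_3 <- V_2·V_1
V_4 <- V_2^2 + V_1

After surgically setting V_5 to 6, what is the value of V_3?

-44

do(V_5=6) replaces the equation V_5 <- |V_4 - V_1| with the constant V_5 = 6.
V_3 is not downstream of the intervention, so its value is determined by the original equations.
V_2 = -3·V_1 + 1  [with V_1=4]  = -11
V_3 = V_2·V_1  [with V_2=-11, V_1=4]  = -44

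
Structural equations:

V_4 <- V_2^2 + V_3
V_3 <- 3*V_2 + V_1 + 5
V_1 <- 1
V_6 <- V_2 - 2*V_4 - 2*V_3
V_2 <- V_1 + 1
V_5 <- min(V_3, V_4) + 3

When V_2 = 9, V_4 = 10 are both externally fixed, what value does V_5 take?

Setting V_2 = 9, V_4 = 10 by intervention discards those variables' equations.
V_3 = 3*V_2 + V_1 + 5  [with V_2=9, V_1=1]  = 33
V_5 = min(V_3, V_4) + 3  [with V_3=33, V_4=10]  = 13

13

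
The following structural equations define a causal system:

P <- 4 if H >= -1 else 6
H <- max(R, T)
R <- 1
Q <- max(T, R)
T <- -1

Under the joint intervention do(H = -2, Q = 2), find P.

6

The joint intervention fixes H = -2, Q = 2, removing each variable's own equation.
P = 4 if H >= -1 else 6  [with H=-2]  = 6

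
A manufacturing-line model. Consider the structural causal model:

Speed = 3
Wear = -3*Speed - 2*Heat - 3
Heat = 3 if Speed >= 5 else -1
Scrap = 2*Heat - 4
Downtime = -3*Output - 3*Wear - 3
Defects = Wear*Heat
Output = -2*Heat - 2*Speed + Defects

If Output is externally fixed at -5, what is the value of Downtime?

Intervening sets Output = -5 and removes its equation (Output = -2*Heat - 2*Speed + Defects).
Heat = 3 if Speed >= 5 else -1  [with Speed=3]  = -1
Wear = -3*Speed - 2*Heat - 3  [with Speed=3, Heat=-1]  = -10
Downtime = -3*Output - 3*Wear - 3  [with Output=-5, Wear=-10]  = 42

42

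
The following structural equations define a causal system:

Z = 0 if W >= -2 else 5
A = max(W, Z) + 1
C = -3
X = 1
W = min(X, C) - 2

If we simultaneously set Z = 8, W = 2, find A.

The joint intervention fixes Z = 8, W = 2, removing each variable's own equation.
A = max(W, Z) + 1  [with W=2, Z=8]  = 9

9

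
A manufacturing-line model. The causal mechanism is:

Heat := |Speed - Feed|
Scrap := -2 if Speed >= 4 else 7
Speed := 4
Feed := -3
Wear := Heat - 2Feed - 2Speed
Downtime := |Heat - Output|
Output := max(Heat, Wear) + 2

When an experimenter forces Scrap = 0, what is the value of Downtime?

Under do(Scrap=0), the mechanism Scrap := -2 if Speed >= 4 else 7 is discarded; Scrap is fixed at 0.
Since Downtime is not a descendant of the intervened variable, it is unaffected.
Heat = |Speed - Feed|  [with Speed=4, Feed=-3]  = 7
Wear = Heat - 2Feed - 2Speed  [with Heat=7, Feed=-3, Speed=4]  = 5
Output = max(Heat, Wear) + 2  [with Heat=7, Wear=5]  = 9
Downtime = |Heat - Output|  [with Heat=7, Output=9]  = 2

2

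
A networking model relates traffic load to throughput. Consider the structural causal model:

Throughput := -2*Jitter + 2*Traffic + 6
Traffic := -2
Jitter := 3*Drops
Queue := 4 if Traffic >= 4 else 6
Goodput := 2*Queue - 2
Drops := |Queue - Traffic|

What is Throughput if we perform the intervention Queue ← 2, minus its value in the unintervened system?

do(Queue=2) replaces the equation Queue := 4 if Traffic >= 4 else 6 with the constant Queue = 2.
Drops = |Queue - Traffic|  [with Queue=2, Traffic=-2]  = 4
Jitter = 3*Drops  [with Drops=4]  = 12
Throughput = -2*Jitter + 2*Traffic + 6  [with Jitter=12, Traffic=-2]  = -22
Without intervention: Queue = 4 if Traffic >= 4 else 6  [with Traffic=-2]  = 6; Drops = |Queue - Traffic|  [with Queue=6, Traffic=-2]  = 8; Jitter = 3*Drops  [with Drops=8]  = 24; Throughput = -2*Jitter + 2*Traffic + 6  [with Jitter=24, Traffic=-2]  = -46.
Change = -22 − (-46) = 24.

24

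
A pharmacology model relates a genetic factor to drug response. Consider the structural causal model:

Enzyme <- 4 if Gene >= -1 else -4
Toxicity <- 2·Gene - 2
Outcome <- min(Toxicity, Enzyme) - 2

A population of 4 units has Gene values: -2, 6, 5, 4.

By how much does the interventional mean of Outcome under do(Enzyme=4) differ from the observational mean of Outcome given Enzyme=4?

-2.5

do(Enzyme=4) breaks Enzyme's dependence on Gene. With Enzyme=4 fixed, Outcome across the units is -8, 2, 2, 2, mean -0.5.
Observing Enzyme=4 restricts to units where Enzyme's equation naturally yields 4: Gene ∈ {6, 5, 4}. In that subpopulation Outcome = 2, 2, 2, mean 2.
Difference = -0.5 − 2 = -2.5.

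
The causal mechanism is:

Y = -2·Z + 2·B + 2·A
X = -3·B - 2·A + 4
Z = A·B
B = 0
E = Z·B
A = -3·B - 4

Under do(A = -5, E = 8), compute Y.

Setting A = -5, E = 8 by intervention discards those variables' equations.
Z = A·B  [with A=-5, B=0]  = 0
Y = -2·Z + 2·B + 2·A  [with Z=0, B=0, A=-5]  = -10

-10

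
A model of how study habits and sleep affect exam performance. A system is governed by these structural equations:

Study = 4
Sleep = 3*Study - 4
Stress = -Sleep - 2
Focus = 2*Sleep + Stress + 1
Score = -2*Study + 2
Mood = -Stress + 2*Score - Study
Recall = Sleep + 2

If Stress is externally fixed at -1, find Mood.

-15

The intervention breaks the incoming arrows to Stress: Stress = -Sleep - 2 no longer applies, and Stress = -1.
Score = -2*Study + 2  [with Study=4]  = -6
Mood = -Stress + 2*Score - Study  [with Stress=-1, Score=-6, Study=4]  = -15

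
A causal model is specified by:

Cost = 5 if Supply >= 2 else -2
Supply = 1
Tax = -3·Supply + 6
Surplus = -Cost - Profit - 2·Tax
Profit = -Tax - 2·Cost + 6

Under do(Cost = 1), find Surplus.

-8

do(Cost=1) replaces the equation Cost = 5 if Supply >= 2 else -2 with the constant Cost = 1.
Tax = -3·Supply + 6  [with Supply=1]  = 3
Profit = -Tax - 2·Cost + 6  [with Tax=3, Cost=1]  = 1
Surplus = -Cost - Profit - 2·Tax  [with Cost=1, Profit=1, Tax=3]  = -8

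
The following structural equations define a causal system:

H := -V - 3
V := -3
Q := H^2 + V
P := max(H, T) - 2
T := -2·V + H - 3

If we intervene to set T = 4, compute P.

do(T=4) replaces the equation T := -2·V + H - 3 with the constant T = 4.
H = -V - 3  [with V=-3]  = 0
P = max(H, T) - 2  [with H=0, T=4]  = 2

2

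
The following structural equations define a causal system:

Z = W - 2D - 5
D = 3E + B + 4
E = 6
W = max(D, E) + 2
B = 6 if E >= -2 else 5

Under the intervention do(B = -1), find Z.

do(B=-1) replaces the equation B = 6 if E >= -2 else 5 with the constant B = -1.
D = 3E + B + 4  [with E=6, B=-1]  = 21
W = max(D, E) + 2  [with D=21, E=6]  = 23
Z = W - 2D - 5  [with W=23, D=21]  = -24

-24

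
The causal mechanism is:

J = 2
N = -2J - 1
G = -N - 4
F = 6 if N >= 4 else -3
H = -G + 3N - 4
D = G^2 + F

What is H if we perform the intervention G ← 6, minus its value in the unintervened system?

-5

do(G=6) replaces the equation G = -N - 4 with the constant G = 6.
N = -2J - 1  [with J=2]  = -5
H = -G + 3N - 4  [with G=6, N=-5]  = -25
Without intervention: N = -2J - 1  [with J=2]  = -5; G = -N - 4  [with N=-5]  = 1; H = -G + 3N - 4  [with G=1, N=-5]  = -20.
Change = -25 − (-20) = -5.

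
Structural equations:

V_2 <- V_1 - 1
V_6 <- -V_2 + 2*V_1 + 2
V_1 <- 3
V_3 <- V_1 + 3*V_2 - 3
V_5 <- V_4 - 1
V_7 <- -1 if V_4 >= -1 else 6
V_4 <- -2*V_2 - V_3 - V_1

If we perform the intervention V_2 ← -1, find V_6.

9

Under do(V_2=-1), the mechanism V_2 <- V_1 - 1 is discarded; V_2 is fixed at -1.
V_6 = -V_2 + 2*V_1 + 2  [with V_2=-1, V_1=3]  = 9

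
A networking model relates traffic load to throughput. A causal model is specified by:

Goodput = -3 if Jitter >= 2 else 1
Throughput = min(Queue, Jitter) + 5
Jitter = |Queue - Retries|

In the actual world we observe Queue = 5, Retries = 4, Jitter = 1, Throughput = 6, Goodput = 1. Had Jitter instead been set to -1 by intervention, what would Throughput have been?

The intervention breaks the incoming arrows to Jitter: Jitter = |Queue - Retries| no longer applies, and Jitter = -1.
Throughput = min(Queue, Jitter) + 5  [with Queue=5, Jitter=-1]  = 4

4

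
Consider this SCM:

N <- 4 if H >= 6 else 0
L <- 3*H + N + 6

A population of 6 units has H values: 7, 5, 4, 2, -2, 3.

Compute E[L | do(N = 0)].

15.5

Every unit gets N=0 under the intervention. L values become 27, 21, 18, 12, 0, 15; E[L|do(N=0)] = 15.5.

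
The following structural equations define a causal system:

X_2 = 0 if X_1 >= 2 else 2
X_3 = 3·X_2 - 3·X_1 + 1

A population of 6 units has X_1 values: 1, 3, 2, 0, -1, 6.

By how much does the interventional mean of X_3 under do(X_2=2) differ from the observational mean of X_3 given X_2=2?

The intervention sets X_2=2 in all 6 units regardless of X_1. Recomputing X_3 per unit gives 4, -2, 1, 7, 10, -11; average 1.5.
Conditioning on X_2=2 selects the 3 unit(s) with X_1 ∈ {1, 0, -1}. Their X_3 values: 4, 7, 10. Mean = 7.
Difference = 1.5 − 7 = -5.5.

-5.5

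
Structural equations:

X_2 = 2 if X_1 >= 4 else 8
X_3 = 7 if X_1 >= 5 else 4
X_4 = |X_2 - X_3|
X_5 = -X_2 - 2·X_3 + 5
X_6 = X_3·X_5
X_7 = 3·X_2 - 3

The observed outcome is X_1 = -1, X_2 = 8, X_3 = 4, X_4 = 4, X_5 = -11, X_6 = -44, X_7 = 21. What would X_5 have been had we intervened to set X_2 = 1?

-4

do(X_2=1) replaces the equation X_2 = 2 if X_1 >= 4 else 8 with the constant X_2 = 1.
X_3 = 7 if X_1 >= 5 else 4  [with X_1=-1]  = 4
X_5 = -X_2 - 2·X_3 + 5  [with X_2=1, X_3=4]  = -4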